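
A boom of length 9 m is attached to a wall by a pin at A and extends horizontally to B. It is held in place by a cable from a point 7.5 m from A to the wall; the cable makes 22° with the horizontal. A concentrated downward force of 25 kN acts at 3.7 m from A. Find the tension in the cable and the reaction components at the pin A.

T = 32.92 kN, A_x = 30.53 kN, A_y = 12.67 kN

ΣM about A: T·sin22°·7.5 − 25·3.7 = 0 → T = 92.5/(7.5·0.374607) = 32.9234 ≈ 32.92 kN.
ΣF_x = 0: A_x − T·cos22° = 0 → A_x = 32.9234 × 0.927184 = 30.53 kN.
ΣF_y = 0: A_y + T·sin22° − 25 = 0 → A_y = 25 − 32.9234 × 0.374607 = 12.67 kN.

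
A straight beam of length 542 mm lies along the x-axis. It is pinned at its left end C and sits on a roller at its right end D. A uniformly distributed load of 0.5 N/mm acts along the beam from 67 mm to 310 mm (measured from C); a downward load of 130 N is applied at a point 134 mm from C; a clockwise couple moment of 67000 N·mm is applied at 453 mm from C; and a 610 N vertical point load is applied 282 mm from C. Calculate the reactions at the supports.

Resultant of the distributed load: 0.5 × 243 = 121.5 N at 188.5 mm from C.
Taking moments about C: D_y·542 − (0.5·243)·188.5 − 130·134 − 67000 − 610·282 = 0 → D_y = 279342.75/542 = 515.393 ≈ 515.4 N.
ΣF_y = 0: C_y + 515.393 − 0.5·243 − 130 − 610 = 0 → C_y = 346.1 N.
ΣF_x = 0: no horizontal applied forces, so C_x = 0.

C_x = 0, C_y = 346.1 N, D_y = 515.4 N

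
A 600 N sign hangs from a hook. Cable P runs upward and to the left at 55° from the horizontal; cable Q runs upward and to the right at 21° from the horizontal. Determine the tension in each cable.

ΣF_x = 0: −T_P·cos55° + T_Q·cos21° = 0 → T_Q = 0.614384·T_P.
ΣF_y = 0: T_P·sin55° + T_Q·sin21° = 600.
Substitute: T_P·(0.819152 + 0.614384·0.358368) = 600 → T_P = 577.296 ≈ 577.3 N.
Then T_Q = 0.614384 × 577.296 = 354.7 N.

T_P = 577.3 N, T_Q = 354.7 N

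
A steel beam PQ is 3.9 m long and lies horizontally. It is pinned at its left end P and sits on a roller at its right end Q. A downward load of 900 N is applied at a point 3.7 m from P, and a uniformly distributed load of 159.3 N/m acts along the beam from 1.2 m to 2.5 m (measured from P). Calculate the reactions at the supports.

Resultant of the distributed load: 159.3 × 1.3 = 207.09 N at 1.85 m from P.
Moments about P: Q_y·3.9 − 900·3.7 − (159.3·1.3)·1.85 = 0 → Q_y = 3713.1165/3.9 = 952.081 ≈ 952.1 N.
ΣF_y = 0: P_y + 952.081 − 900 − 159.3·1.3 = 0 → P_y = 155.0 N.
ΣF_x = 0: no horizontal applied forces, so P_x = 0.

P_x = 0, P_y = 155.0 N, Q_y = 952.1 N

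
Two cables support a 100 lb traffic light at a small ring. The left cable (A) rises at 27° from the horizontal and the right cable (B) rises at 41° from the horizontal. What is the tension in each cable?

T_A = 81.40 lb, T_B = 96.10 lb

ΣF_x = 0: −T_A·cos27° + T_B·cos41° = 0 → T_B = 1.1806·T_A.
ΣF_y = 0: T_A·sin27° + T_B·sin41° = 100.
Substitute: T_A·(0.45399 + 1.1806·0.656059) = 100 → T_A = 81.3979 ≈ 81.40 lb.
Then T_B = 1.1806 × 81.3979 = 96.10 lb.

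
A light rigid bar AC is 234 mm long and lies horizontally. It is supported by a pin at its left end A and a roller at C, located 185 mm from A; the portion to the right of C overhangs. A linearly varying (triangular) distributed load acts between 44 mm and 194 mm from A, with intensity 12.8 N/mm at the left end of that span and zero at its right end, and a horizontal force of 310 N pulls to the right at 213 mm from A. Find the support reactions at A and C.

A_x = -310.0 N, A_y = 472.2 N, C_y = 487.8 N

Resultant of the triangular load: ½ × 12.8 × 150 = 960 N, acting at 94 mm from A (one-third of the span from the peak).
Taking moments about A: C_y·185 − (½·12.8·150)·94 = 0 → C_y = 90240/185 = 487.784 ≈ 487.8 N.
ΣF_y = 0: A_y + 487.784 − ½·12.8·150 = 0 → A_y = 472.2 N.
ΣF_x = 0: A_x + 310 = 0 → A_x = -310.0 N.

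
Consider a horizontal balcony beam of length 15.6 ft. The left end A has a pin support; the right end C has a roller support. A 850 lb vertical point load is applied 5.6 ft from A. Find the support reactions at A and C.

A_x = 0, A_y = 544.9 lb, C_y = 305.1 lb

ΣM about A: C_y·15.6 − 850·5.6 = 0 → C_y = 4760/15.6 = 305.128 ≈ 305.1 lb.
ΣF_y = 0: A_y + 305.128 − 850 = 0 → A_y = 544.9 lb.
ΣF_x = 0: no horizontal applied forces, so A_x = 0.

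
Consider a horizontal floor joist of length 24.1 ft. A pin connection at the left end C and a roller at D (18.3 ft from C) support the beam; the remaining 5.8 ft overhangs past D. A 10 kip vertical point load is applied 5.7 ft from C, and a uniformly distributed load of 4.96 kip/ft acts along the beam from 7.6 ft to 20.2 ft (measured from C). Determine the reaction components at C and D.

Resultant of the distributed load: 4.96 × 12.6 = 62.496 kip at 13.9 ft from C.
Taking moments about C: D_y·18.3 − 10·5.7 − (4.96·12.6)·13.9 = 0 → D_y = 925.6944/18.3 = 50.5844 ≈ 50.58 kip.
ΣF_y = 0: C_y + 50.5844 − 10 − 4.96·12.6 = 0 → C_y = 21.91 kip.
ΣF_x = 0: no horizontal applied forces, so C_x = 0.

C_x = 0, C_y = 21.91 kip, D_y = 50.58 kip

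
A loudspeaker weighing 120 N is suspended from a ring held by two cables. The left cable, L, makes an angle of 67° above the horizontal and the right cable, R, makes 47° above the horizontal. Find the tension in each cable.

T_L = 89.58 N, T_R = 51.33 N

ΣF_x = 0: −T_L·cos67° + T_R·cos47° = 0 → T_R = 0.572921·T_L.
ΣF_y = 0: T_L·sin67° + T_R·sin47° = 120.
Substitute: T_L·(0.920505 + 0.572921·0.731354) = 120 → T_L = 89.5848 ≈ 89.58 N.
Then T_R = 0.572921 × 89.5848 = 51.33 N.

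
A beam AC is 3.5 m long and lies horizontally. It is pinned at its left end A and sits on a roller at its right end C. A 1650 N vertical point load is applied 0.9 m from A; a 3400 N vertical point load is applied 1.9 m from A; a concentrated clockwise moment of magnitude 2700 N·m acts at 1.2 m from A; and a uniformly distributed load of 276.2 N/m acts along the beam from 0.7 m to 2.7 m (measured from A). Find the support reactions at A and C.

A_x = 0, A_y = 2293 N, C_y = 3310 N

Resultant of the distributed load: 276.2 × 2 = 552.4 N at 1.7 m from A.
Moments about A: C_y·3.5 − 1650·0.9 − 3400·1.9 − 2700 − (276.2·2)·1.7 = 0 → C_y = 11584.08/3.5 = 3309.74 ≈ 3310 N.
ΣF_y = 0: A_y + 3309.74 − 1650 − 3400 − 276.2·2 = 0 → A_y = 2293 N.
ΣF_x = 0: no horizontal applied forces, so A_x = 0.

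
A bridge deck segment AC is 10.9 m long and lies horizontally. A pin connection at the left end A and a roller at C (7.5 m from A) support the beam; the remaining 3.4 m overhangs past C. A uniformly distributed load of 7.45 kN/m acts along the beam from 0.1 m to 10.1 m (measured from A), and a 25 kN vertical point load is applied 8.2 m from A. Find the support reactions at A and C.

A_x = 0, A_y = 21.51 kN, C_y = 77.99 kN

Resultant of the distributed load: 7.45 × 10 = 74.5 kN at 5.1 m from A.
ΣM about A: C_y·7.5 − (7.45·10)·5.1 − 25·8.2 = 0 → C_y = 584.95/7.5 = 77.9933 ≈ 77.99 kN.
ΣF_y = 0: A_y + 77.9933 − 7.45·10 − 25 = 0 → A_y = 21.51 kN.
ΣF_x = 0: no horizontal applied forces, so A_x = 0.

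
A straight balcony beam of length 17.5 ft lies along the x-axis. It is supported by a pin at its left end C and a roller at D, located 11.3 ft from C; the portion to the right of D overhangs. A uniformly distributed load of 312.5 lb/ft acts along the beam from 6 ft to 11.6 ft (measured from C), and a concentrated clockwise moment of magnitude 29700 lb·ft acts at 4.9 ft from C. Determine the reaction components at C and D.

Resultant of the distributed load: 312.5 × 5.6 = 1750 lb at 8.8 ft from C.
Taking moments about C: D_y·11.3 − (312.5·5.6)·8.8 − 29700 = 0 → D_y = 45100/11.3 = 3991.15 ≈ 3991 lb.
ΣF_y = 0: C_y + 3991.15 − 312.5·5.6 = 0 → C_y = -2241 lb.
ΣF_x = 0: no horizontal applied forces, so C_x = 0.

C_x = 0, C_y = -2241 lb, D_y = 3991 lb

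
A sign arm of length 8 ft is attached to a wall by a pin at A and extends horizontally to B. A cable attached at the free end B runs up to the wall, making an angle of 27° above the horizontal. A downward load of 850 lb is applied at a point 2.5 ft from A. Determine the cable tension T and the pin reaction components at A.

ΣM about A: T·sin27°·8 − 850·2.5 = 0 → T = 2125/(8·0.45399) = 585.09 ≈ 585.1 lb.
ΣF_x = 0: A_x − T·cos27° = 0 → A_x = 585.09 × 0.891007 = 521.3 lb.
ΣF_y = 0: A_y + T·sin27° − 850 = 0 → A_y = 850 − 585.09 × 0.45399 = 584.4 lb.

T = 585.1 lb, A_x = 521.3 lb, A_y = 584.4 lb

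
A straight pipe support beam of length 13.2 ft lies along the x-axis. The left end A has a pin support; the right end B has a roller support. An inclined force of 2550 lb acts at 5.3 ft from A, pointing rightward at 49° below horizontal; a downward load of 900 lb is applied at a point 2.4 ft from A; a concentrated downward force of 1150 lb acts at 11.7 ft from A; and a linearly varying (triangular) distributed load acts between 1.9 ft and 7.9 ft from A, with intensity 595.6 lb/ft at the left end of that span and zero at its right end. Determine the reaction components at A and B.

A_x = -1673 lb, A_y = 3278 lb, B_y = 2484 lb

Resultant of the triangular load: ½ × 595.6 × 6 = 1786.8 lb, acting at 3.9 ft from A (one-third of the span from the peak).
ΣM about A: B_y·13.2 − 2550·sin49°·5.3 − 900·2.4 − 1150·11.7 − (½·595.6·6)·3.9 = 0 → B_y = 32783.4/13.2 = 2483.59 ≈ 2484 lb.
ΣF_y = 0: A_y + 2483.59 − 2550·sin49° − 900 − 1150 − ½·595.6·6 = 0 → A_y = 3278 lb.
ΣF_x = 0: A_x + 2550·cos49° = 0 → A_x = -1673 lb.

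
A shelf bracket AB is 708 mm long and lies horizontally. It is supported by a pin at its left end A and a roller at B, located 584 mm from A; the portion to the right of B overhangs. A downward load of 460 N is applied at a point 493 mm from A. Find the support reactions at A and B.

A_x = 0, A_y = 71.68 N, B_y = 388.3 N

Taking moments about A: B_y·584 − 460·493 = 0 → B_y = 226780/584 = 388.322 ≈ 388.3 N.
ΣF_y = 0: A_y + 388.322 − 460 = 0 → A_y = 71.68 N.
ΣF_x = 0: no horizontal applied forces, so A_x = 0.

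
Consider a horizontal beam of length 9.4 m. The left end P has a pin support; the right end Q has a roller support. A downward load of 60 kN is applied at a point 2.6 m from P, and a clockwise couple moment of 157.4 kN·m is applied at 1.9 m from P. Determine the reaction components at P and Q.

Moments about P: Q_y·9.4 − 60·2.6 − 157.4 = 0 → Q_y = 313.4/9.4 = 33.3404 ≈ 33.34 kN.
ΣF_y = 0: P_y + 33.3404 − 60 = 0 → P_y = 26.66 kN.
ΣF_x = 0: no horizontal applied forces, so P_x = 0.

P_x = 0, P_y = 26.66 kN, Q_y = 33.34 kN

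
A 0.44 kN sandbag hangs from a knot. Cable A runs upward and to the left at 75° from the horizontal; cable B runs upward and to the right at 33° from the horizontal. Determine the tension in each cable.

ΣF_x = 0: −T_A·cos75° + T_B·cos33° = 0 → T_B = 0.308606·T_A.
ΣF_y = 0: T_A·sin75° + T_B·sin33° = 0.44.
Substitute: T_A·(0.965926 + 0.308606·0.544639) = 0.44 → T_A = 0.388005 ≈ 0.3880 kN.
Then T_B = 0.308606 × 0.388005 = 0.1197 kN.

T_A = 0.3880 kN, T_B = 0.1197 kN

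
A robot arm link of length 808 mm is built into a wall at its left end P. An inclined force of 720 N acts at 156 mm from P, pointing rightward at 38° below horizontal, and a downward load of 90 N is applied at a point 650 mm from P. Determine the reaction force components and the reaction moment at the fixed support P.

P_x = -567.4 N, P_y = 533.3 N, M_P = 127700 N·mm

ΣF_x = 0: P_x + 720·cos38° = 0 → P_x = -567.4 N.
ΣF_y = 0: P_y − 720·sin38° − 90 = 0 → P_y = 533.3 N.
ΣM about P: M_P − 720·sin38°·156 − 90·650 = 0 → M_P = 127700 N·mm.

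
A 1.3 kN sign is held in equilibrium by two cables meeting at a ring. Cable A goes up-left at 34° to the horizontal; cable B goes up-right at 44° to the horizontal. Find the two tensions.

ΣF_x = 0: −T_A·cos34° + T_B·cos44° = 0 → T_B = 1.1525·T_A.
ΣF_y = 0: T_A·sin34° + T_B·sin44° = 1.3.
Substitute: T_A·(0.559193 + 1.1525·0.694658) = 1.3 → T_A = 0.956033 ≈ 0.9560 kN.
Then T_B = 1.1525 × 0.956033 = 1.102 kN.

T_A = 0.9560 kN, T_B = 1.102 kN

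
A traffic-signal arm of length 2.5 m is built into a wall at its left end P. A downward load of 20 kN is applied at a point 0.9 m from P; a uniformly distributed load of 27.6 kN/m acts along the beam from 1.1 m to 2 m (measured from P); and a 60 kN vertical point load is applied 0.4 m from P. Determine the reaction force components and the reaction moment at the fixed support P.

P_x = 0, P_y = 104.8 kN, M_P = 80.50 kN·m

Resultant of the distributed load: 27.6 × 0.9 = 24.84 kN at 1.55 m from P.
ΣF_x = 0: P_x = 0.
ΣF_y = 0: P_y − 20 − 27.6·0.9 − 60 = 0 → P_y = 104.8 kN.
ΣM about P: M_P − 20·0.9 − (27.6·0.9)·1.55 − 60·0.4 = 0 → M_P = 80.50 kN·m.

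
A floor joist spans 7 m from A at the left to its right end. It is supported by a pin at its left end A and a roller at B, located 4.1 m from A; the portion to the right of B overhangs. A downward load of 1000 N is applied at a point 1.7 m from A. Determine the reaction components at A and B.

Taking moments about A: B_y·4.1 − 1000·1.7 = 0 → B_y = 1700/4.1 = 414.634 ≈ 414.6 N.
ΣF_y = 0: A_y + 414.634 − 1000 = 0 → A_y = 585.4 N.
ΣF_x = 0: no horizontal applied forces, so A_x = 0.

A_x = 0, A_y = 585.4 N, B_y = 414.6 N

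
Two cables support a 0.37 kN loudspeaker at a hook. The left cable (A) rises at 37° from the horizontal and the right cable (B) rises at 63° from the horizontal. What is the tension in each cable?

ΣF_x = 0: −T_A·cos37° + T_B·cos63° = 0 → T_B = 1.75915·T_A.
ΣF_y = 0: T_A·sin37° + T_B·sin63° = 0.37.
Substitute: T_A·(0.601815 + 1.75915·0.891007) = 0.37 → T_A = 0.170567 ≈ 0.1706 kN.
Then T_B = 1.75915 × 0.170567 = 0.3001 kN.

T_A = 0.1706 kN, T_B = 0.3001 kN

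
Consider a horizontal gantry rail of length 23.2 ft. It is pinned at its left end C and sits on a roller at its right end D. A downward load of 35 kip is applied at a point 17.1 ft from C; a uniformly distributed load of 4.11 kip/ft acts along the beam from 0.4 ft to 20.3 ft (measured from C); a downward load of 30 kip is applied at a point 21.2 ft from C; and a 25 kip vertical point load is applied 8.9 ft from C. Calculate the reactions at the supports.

Resultant of the distributed load: 4.11 × 19.9 = 81.789 kip at 10.35 ft from C.
Taking moments about C: D_y·23.2 − 35·17.1 − (4.11·19.9)·10.35 − 30·21.2 − 25·8.9 = 0 → D_y = 2303.51615/23.2 = 99.2895 ≈ 99.29 kip.
ΣF_y = 0: C_y + 99.2895 − 35 − 4.11·19.9 − 30 − 25 = 0 → C_y = 72.50 kip.
ΣF_x = 0: no horizontal applied forces, so C_x = 0.

C_x = 0, C_y = 72.50 kip, D_y = 99.29 kip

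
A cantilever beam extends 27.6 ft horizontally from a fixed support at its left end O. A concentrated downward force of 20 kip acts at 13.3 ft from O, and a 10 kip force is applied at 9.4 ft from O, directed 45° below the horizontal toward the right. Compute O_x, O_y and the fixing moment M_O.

ΣF_x = 0: O_x + 10·cos45° = 0 → O_x = -7.071 kip.
ΣF_y = 0: O_y − 20 − 10·sin45° = 0 → O_y = 27.07 kip.
ΣM about O: M_O − 20·13.3 − 10·sin45°·9.4 = 0 → M_O = 332.5 kip·ft.

O_x = -7.071 kip, O_y = 27.07 kip, M_O = 332.5 kip·ft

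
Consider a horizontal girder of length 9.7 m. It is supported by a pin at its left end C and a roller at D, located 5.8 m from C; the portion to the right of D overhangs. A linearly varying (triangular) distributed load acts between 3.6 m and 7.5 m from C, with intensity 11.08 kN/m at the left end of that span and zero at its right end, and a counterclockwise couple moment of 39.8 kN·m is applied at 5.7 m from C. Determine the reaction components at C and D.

C_x = 0, C_y = 10.21 kN, D_y = 11.39 kN

Resultant of the triangular load: ½ × 11.08 × 3.9 = 21.606 kN, acting at 4.9 m from C (one-third of the span from the peak).
ΣM about C: D_y·5.8 − (½·11.08·3.9)·4.9 + 39.8 = 0 → D_y = 66.0694/5.8 = 11.3913 ≈ 11.39 kN.
ΣF_y = 0: C_y + 11.3913 − ½·11.08·3.9 = 0 → C_y = 10.21 kN.
ΣF_x = 0: no horizontal applied forces, so C_x = 0.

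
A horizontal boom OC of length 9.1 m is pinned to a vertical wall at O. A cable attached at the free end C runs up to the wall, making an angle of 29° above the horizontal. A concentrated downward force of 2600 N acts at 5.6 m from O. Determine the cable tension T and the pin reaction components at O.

T = 3300 N, O_x = 2886 N, O_y = 1000 N

ΣM about O: T·sin29°·9.1 − 2600·5.6 = 0 → T = 14560/(9.1·0.48481) = 3300.26 ≈ 3300 N.
ΣF_x = 0: O_x − T·cos29° = 0 → O_x = 3300.26 × 0.87462 = 2886 N.
ΣF_y = 0: O_y + T·sin29° − 2600 = 0 → O_y = 2600 − 3300.26 × 0.48481 = 1000 N.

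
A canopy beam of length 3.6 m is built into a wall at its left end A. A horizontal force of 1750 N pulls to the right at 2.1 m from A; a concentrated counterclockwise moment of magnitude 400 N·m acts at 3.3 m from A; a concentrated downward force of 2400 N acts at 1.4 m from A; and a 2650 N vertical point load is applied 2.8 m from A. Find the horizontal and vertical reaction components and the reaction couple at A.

ΣF_x = 0: A_x + 1750 = 0 → A_x = -1750 N.
ΣF_y = 0: A_y − 2400 − 2650 = 0 → A_y = 5050 N.
ΣM about A: M_A + 400 − 2400·1.4 − 2650·2.8 = 0 → M_A = 10380 N·m.

A_x = -1750 N, A_y = 5050 N, M_A = 10380 N·m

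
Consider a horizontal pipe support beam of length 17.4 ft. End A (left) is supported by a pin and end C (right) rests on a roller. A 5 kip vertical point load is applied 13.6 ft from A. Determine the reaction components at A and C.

A_x = 0, A_y = 1.092 kip, C_y = 3.908 kip

Moments about A: C_y·17.4 − 5·13.6 = 0 → C_y = 68/17.4 = 3.90805 ≈ 3.908 kip.
ΣF_y = 0: A_y + 3.90805 − 5 = 0 → A_y = 1.092 kip.
ΣF_x = 0: no horizontal applied forces, so A_x = 0.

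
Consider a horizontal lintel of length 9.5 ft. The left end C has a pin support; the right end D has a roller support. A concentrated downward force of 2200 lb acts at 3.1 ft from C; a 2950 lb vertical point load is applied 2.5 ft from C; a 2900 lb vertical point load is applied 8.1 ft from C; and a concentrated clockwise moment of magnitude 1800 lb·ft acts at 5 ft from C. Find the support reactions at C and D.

ΣM about C: D_y·9.5 − 2200·3.1 − 2950·2.5 − 2900·8.1 − 1800 = 0 → D_y = 39485/9.5 = 4156.32 ≈ 4156 lb.
ΣF_y = 0: C_y + 4156.32 − 2200 − 2950 − 2900 = 0 → C_y = 3894 lb.
ΣF_x = 0: no horizontal applied forces, so C_x = 0.

C_x = 0, C_y = 3894 lb, D_y = 4156 lb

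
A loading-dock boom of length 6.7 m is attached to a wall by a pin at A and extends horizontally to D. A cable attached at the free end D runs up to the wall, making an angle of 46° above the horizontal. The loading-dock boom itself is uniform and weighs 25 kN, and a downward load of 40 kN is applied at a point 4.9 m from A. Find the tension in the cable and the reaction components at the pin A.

ΣM about A: T·sin46°·6.7 − 25·3.35 − 40·4.9 = 0 → T = 279.75/(6.7·0.71934) = 58.0445 ≈ 58.04 kN.
ΣF_x = 0: A_x − T·cos46° = 0 → A_x = 58.0445 × 0.694658 = 40.32 kN.
ΣF_y = 0: A_y + T·sin46° − 25 − 40 = 0 → A_y = 65 − 58.0445 × 0.71934 = 23.25 kN.

T = 58.04 kN, A_x = 40.32 kN, A_y = 23.25 kN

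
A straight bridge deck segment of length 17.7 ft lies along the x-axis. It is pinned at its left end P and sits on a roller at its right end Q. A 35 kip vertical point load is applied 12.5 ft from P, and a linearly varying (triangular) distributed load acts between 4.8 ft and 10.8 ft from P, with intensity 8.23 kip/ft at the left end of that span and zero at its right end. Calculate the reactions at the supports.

P_x = 0, P_y = 25.49 kip, Q_y = 34.20 kip

Resultant of the triangular load: ½ × 8.23 × 6 = 24.69 kip, acting at 6.8 ft from P (one-third of the span from the peak).
ΣM about P: Q_y·17.7 − 35·12.5 − (½·8.23·6)·6.8 = 0 → Q_y = 605.392/17.7 = 34.2029 ≈ 34.20 kip.
ΣF_y = 0: P_y + 34.2029 − 35 − ½·8.23·6 = 0 → P_y = 25.49 kip.
ΣF_x = 0: no horizontal applied forces, so P_x = 0.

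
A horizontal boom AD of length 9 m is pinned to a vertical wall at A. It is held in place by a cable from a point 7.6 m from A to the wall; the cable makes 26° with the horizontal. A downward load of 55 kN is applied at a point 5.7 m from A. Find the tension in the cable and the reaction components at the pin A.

T = 94.10 kN, A_x = 84.58 kN, A_y = 13.75 kN

ΣM about A: T·sin26°·7.6 − 55·5.7 = 0 → T = 313.5/(7.6·0.438371) = 94.0984 ≈ 94.10 kN.
ΣF_x = 0: A_x − T·cos26° = 0 → A_x = 94.0984 × 0.898794 = 84.58 kN.
ΣF_y = 0: A_y + T·sin26° − 55 = 0 → A_y = 55 − 94.0984 × 0.438371 = 13.75 kN.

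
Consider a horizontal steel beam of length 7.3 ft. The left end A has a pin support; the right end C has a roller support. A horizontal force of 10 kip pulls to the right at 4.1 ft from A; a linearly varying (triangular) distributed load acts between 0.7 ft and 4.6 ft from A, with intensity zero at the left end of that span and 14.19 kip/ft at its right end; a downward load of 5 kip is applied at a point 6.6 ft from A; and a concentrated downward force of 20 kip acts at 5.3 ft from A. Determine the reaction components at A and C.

Resultant of the triangular load: ½ × 14.19 × 3.9 = 27.6705 kip, acting at 3.3 ft from A (one-third of the span from the peak).
Taking moments about A: C_y·7.3 − (½·14.19·3.9)·3.3 − 5·6.6 − 20·5.3 = 0 → C_y = 230.31265/7.3 = 31.5497 ≈ 31.55 kip.
ΣF_y = 0: A_y + 31.5497 − ½·14.19·3.9 − 5 − 20 = 0 → A_y = 21.12 kip.
ΣF_x = 0: A_x + 10 = 0 → A_x = -10.00 kip.

A_x = -10.00 kip, A_y = 21.12 kip, C_y = 31.55 kip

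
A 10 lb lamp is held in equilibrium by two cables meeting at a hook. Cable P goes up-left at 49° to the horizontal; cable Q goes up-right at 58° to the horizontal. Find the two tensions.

ΣF_x = 0: −T_P·cos49° + T_Q·cos58° = 0 → T_Q = 1.23804·T_P.
ΣF_y = 0: T_P·sin49° + T_Q·sin58° = 10.
Substitute: T_P·(0.75471 + 1.23804·0.848048) = 10 → T_P = 5.54131 ≈ 5.541 lb.
Then T_Q = 1.23804 × 5.54131 = 6.860 lb.

T_P = 5.541 lb, T_Q = 6.860 lb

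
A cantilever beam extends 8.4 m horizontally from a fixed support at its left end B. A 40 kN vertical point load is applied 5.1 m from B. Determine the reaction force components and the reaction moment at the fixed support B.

B_x = 0, B_y = 40.00 kN, M_B = 204.0 kN·m

ΣF_x = 0: B_x = 0.
ΣF_y = 0: B_y − 40 = 0 → B_y = 40.00 kN.
ΣM about B: M_B − 40·5.1 = 0 → M_B = 204.0 kN·m.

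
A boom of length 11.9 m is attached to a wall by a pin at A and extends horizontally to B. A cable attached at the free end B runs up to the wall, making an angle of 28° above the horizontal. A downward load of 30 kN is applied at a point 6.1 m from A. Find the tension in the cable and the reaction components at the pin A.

ΣM about A: T·sin28°·11.9 − 30·6.1 = 0 → T = 183/(11.9·0.469472) = 32.7563 ≈ 32.76 kN.
ΣF_x = 0: A_x − T·cos28° = 0 → A_x = 32.7563 × 0.882948 = 28.92 kN.
ΣF_y = 0: A_y + T·sin28° − 30 = 0 → A_y = 30 − 32.7563 × 0.469472 = 14.62 kN.

T = 32.76 kN, A_x = 28.92 kN, A_y = 14.62 kN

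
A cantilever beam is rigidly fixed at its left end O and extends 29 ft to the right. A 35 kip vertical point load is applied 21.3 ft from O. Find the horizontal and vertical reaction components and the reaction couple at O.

O_x = 0, O_y = 35.00 kip, M_O = 745.5 kip·ft

ΣF_x = 0: O_x = 0.
ΣF_y = 0: O_y − 35 = 0 → O_y = 35.00 kip.
ΣM about O: M_O − 35·21.3 = 0 → M_O = 745.5 kip·ft.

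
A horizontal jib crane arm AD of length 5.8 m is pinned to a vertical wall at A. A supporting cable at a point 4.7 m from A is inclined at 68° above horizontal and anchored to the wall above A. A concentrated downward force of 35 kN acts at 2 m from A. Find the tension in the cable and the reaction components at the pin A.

ΣM about A: T·sin68°·4.7 − 35·2 = 0 → T = 70/(4.7·0.927184) = 16.0633 ≈ 16.06 kN.
ΣF_x = 0: A_x − T·cos68° = 0 → A_x = 16.0633 × 0.374607 = 6.017 kN.
ΣF_y = 0: A_y + T·sin68° − 35 = 0 → A_y = 35 − 16.0633 × 0.927184 = 20.11 kN.

T = 16.06 kN, A_x = 6.017 kN, A_y = 20.11 kN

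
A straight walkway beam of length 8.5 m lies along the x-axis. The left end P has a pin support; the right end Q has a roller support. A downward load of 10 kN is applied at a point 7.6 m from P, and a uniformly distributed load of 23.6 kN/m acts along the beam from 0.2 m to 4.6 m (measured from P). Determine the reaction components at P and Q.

P_x = 0, P_y = 75.58 kN, Q_y = 38.26 kN

Resultant of the distributed load: 23.6 × 4.4 = 103.84 kN at 2.4 m from P.
Taking moments about P: Q_y·8.5 − 10·7.6 − (23.6·4.4)·2.4 = 0 → Q_y = 325.216/8.5 = 38.2607 ≈ 38.26 kN.
ΣF_y = 0: P_y + 38.2607 − 10 − 23.6·4.4 = 0 → P_y = 75.58 kN.
ΣF_x = 0: no horizontal applied forces, so P_x = 0.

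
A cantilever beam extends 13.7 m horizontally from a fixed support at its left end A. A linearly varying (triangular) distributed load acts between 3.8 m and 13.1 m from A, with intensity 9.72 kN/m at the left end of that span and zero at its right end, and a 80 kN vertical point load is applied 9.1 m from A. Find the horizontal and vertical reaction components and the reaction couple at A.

Resultant of the triangular load: ½ × 9.72 × 9.3 = 45.198 kN, acting at 6.9 m from A (one-third of the span from the peak).
ΣF_x = 0: A_x = 0.
ΣF_y = 0: A_y − ½·9.72·9.3 − 80 = 0 → A_y = 125.2 kN.
ΣM about A: M_A − (½·9.72·9.3)·6.9 − 80·9.1 = 0 → M_A = 1040 kN·m.

A_x = 0, A_y = 125.2 kN, M_A = 1040 kN·m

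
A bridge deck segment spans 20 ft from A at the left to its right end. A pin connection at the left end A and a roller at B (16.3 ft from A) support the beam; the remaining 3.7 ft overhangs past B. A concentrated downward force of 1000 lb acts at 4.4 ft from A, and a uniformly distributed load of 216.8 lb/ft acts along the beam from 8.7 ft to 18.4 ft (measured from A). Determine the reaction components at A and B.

Resultant of the distributed load: 216.8 × 9.7 = 2102.96 lb at 13.55 ft from A.
Taking moments about A: B_y·16.3 − 1000·4.4 − (216.8·9.7)·13.55 = 0 → B_y = 32895.108/16.3 = 2018.1 ≈ 2018 lb.
ΣF_y = 0: A_y + 2018.1 − 1000 − 216.8·9.7 = 0 → A_y = 1085 lb.
ΣF_x = 0: no horizontal applied forces, so A_x = 0.

A_x = 0, A_y = 1085 lb, B_y = 2018 lb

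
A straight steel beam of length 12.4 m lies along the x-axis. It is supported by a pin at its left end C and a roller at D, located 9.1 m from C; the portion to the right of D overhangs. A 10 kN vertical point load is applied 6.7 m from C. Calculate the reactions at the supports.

Taking moments about C: D_y·9.1 − 10·6.7 = 0 → D_y = 67/9.1 = 7.36264 ≈ 7.363 kN.
ΣF_y = 0: C_y + 7.36264 − 10 = 0 → C_y = 2.637 kN.
ΣF_x = 0: no horizontal applied forces, so C_x = 0.

C_x = 0, C_y = 2.637 kN, D_y = 7.363 kN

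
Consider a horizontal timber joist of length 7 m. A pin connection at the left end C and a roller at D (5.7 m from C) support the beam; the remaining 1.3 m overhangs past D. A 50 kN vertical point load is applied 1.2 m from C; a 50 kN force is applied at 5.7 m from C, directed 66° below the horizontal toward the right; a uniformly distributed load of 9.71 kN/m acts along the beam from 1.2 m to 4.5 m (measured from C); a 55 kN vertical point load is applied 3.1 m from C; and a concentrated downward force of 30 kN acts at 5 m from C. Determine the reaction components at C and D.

Resultant of the distributed load: 9.71 × 3.3 = 32.043 kN at 2.85 m from C.
Taking moments about C: D_y·5.7 − 50·1.2 − 50·sin66°·5.7 − (9.71·3.3)·2.85 − 55·3.1 − 30·5 = 0 → D_y = 732.183/5.7 = 128.453 ≈ 128.5 kN.
ΣF_y = 0: C_y + 128.453 − 50 − 50·sin66° − 9.71·3.3 − 55 − 30 = 0 → C_y = 84.27 kN.
ΣF_x = 0: C_x + 50·cos66° = 0 → C_x = -20.34 kN.

C_x = -20.34 kN, C_y = 84.27 kN, D_y = 128.5 kN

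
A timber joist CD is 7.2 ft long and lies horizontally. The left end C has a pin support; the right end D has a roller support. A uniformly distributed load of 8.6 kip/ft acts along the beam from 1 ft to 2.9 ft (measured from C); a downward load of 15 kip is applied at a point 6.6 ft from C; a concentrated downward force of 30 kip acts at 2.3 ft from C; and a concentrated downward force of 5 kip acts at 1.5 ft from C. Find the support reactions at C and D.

C_x = 0, C_y = 37.54 kip, D_y = 28.80 kip

Resultant of the distributed load: 8.6 × 1.9 = 16.34 kip at 1.95 ft from C.
Moments about C: D_y·7.2 − (8.6·1.9)·1.95 − 15·6.6 − 30·2.3 − 5·1.5 = 0 → D_y = 207.363/7.2 = 28.8004 ≈ 28.80 kip.
ΣF_y = 0: C_y + 28.8004 − 8.6·1.9 − 15 − 30 − 5 = 0 → C_y = 37.54 kip.
ΣF_x = 0: no horizontal applied forces, so C_x = 0.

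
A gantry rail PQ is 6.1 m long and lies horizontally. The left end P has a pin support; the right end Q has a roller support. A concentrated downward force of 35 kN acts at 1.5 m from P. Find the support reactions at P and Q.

P_x = 0, P_y = 26.39 kN, Q_y = 8.607 kN

Moments about P: Q_y·6.1 − 35·1.5 = 0 → Q_y = 52.5/6.1 = 8.60656 ≈ 8.607 kN.
ΣF_y = 0: P_y + 8.60656 − 35 = 0 → P_y = 26.39 kN.
ΣF_x = 0: no horizontal applied forces, so P_x = 0.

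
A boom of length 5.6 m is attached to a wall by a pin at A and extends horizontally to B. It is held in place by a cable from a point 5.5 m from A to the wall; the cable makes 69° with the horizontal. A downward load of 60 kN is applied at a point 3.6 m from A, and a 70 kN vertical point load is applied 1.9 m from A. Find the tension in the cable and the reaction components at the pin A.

ΣM about A: T·sin69°·5.5 − 60·3.6 − 70·1.9 = 0 → T = 349/(5.5·0.93358) = 67.969 ≈ 67.97 kN.
ΣF_x = 0: A_x − T·cos69° = 0 → A_x = 67.969 × 0.358368 = 24.36 kN.
ΣF_y = 0: A_y + T·sin69° − 60 − 70 = 0 → A_y = 130 − 67.969 × 0.93358 = 66.55 kN.

T = 67.97 kN, A_x = 24.36 kN, A_y = 66.55 kN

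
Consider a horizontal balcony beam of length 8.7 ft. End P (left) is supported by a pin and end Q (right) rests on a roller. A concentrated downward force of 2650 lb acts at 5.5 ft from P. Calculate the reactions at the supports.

P_x = 0, P_y = 974.7 lb, Q_y = 1675 lb

Moments about P: Q_y·8.7 − 2650·5.5 = 0 → Q_y = 14575/8.7 = 1675.29 ≈ 1675 lb.
ΣF_y = 0: P_y + 1675.29 − 2650 = 0 → P_y = 974.7 lb.
ΣF_x = 0: no horizontal applied forces, so P_x = 0.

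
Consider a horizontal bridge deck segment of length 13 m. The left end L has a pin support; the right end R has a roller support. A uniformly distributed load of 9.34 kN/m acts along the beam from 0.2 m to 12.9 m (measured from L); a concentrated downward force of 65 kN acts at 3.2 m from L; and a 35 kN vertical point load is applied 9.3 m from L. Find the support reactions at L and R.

Resultant of the distributed load: 9.34 × 12.7 = 118.618 kN at 6.55 m from L.
ΣM about L: R_y·13 − (9.34·12.7)·6.55 − 65·3.2 − 35·9.3 = 0 → R_y = 1310.4479/13 = 100.804 ≈ 100.8 kN.
ΣF_y = 0: L_y + 100.804 − 9.34·12.7 − 65 − 35 = 0 → L_y = 117.8 kN.
ΣF_x = 0: no horizontal applied forces, so L_x = 0.

L_x = 0, L_y = 117.8 kN, R_y = 100.8 kN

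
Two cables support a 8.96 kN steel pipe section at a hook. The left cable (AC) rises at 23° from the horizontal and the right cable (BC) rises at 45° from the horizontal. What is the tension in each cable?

ΣF_x = 0: −T_AC·cos23° + T_BC·cos45° = 0 → T_BC = 1.30179·T_AC.
ΣF_y = 0: T_AC·sin23° + T_BC·sin45° = 8.96.
Substitute: T_AC·(0.390731 + 1.30179·0.707107) = 8.96 → T_AC = 6.83325 ≈ 6.833 kN.
Then T_BC = 1.30179 × 6.83325 = 8.895 kN.

T_AC = 6.833 kN, T_BC = 8.895 kN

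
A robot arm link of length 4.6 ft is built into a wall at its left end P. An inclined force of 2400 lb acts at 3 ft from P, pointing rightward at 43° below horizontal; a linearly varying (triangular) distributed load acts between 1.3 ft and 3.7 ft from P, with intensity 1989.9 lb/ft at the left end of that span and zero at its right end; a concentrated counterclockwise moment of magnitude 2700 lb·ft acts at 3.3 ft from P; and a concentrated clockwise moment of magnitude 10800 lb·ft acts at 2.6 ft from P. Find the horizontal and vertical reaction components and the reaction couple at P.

Resultant of the triangular load: ½ × 1989.9 × 2.4 = 2387.88 lb, acting at 2.1 ft from P (one-third of the span from the peak).
ΣF_x = 0: P_x + 2400·cos43° = 0 → P_x = -1755 lb.
ΣF_y = 0: P_y − 2400·sin43° − ½·1989.9·2.4 = 0 → P_y = 4025 lb.
ΣM about P: M_P − 2400·sin43°·3 − (½·1989.9·2.4)·2.1 + 2700 − 10800 = 0 → M_P = 18020 lb·ft.

P_x = -1755 lb, P_y = 4025 lb, M_P = 18020 lb·ft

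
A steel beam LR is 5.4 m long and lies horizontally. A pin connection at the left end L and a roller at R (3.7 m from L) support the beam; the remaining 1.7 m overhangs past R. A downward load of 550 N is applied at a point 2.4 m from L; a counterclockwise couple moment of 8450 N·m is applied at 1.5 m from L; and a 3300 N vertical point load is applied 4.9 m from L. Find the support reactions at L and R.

Moments about L: R_y·3.7 − 550·2.4 + 8450 − 3300·4.9 = 0 → R_y = 9040/3.7 = 2443.24 ≈ 2443 N.
ΣF_y = 0: L_y + 2443.24 − 550 − 3300 = 0 → L_y = 1407 N.
ΣF_x = 0: no horizontal applied forces, so L_x = 0.

L_x = 0, L_y = 1407 N, R_y = 2443 N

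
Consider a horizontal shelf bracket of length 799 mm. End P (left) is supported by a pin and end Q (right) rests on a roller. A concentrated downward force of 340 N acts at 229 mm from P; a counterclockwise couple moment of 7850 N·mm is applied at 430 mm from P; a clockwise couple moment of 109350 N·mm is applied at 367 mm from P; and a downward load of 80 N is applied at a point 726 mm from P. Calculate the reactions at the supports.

Taking moments about P: Q_y·799 − 340·229 + 7850 − 109350 − 80·726 = 0 → Q_y = 237440/799 = 297.171 ≈ 297.2 N.
ΣF_y = 0: P_y + 297.171 − 340 − 80 = 0 → P_y = 122.8 N.
ΣF_x = 0: no horizontal applied forces, so P_x = 0.

P_x = 0, P_y = 122.8 N, Q_y = 297.2 N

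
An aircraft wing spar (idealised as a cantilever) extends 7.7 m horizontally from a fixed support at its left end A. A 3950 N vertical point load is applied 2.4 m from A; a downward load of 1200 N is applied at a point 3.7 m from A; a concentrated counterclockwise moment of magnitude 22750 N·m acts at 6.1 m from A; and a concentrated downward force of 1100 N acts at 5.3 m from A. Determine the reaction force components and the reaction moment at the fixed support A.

A_x = 0, A_y = 6250 N, M_A = -3000 N·m

ΣF_x = 0: A_x = 0.
ΣF_y = 0: A_y − 3950 − 1200 − 1100 = 0 → A_y = 6250 N.
ΣM about A: M_A − 3950·2.4 − 1200·3.7 + 22750 − 1100·5.3 = 0 → M_A = -3000 N·m.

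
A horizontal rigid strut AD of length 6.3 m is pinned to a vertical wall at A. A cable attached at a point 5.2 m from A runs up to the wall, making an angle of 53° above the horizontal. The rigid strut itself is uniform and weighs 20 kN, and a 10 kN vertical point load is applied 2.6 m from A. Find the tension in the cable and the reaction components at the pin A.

T = 21.43 kN, A_x = 12.90 kN, A_y = 12.88 kN

ΣM about A: T·sin53°·5.2 − 20·3.15 − 10·2.6 = 0 → T = 89/(5.2·0.798636) = 21.4308 ≈ 21.43 kN.
ΣF_x = 0: A_x − T·cos53° = 0 → A_x = 21.4308 × 0.601815 = 12.90 kN.
ΣF_y = 0: A_y + T·sin53° − 20 − 10 = 0 → A_y = 30 − 21.4308 × 0.798636 = 12.88 kN.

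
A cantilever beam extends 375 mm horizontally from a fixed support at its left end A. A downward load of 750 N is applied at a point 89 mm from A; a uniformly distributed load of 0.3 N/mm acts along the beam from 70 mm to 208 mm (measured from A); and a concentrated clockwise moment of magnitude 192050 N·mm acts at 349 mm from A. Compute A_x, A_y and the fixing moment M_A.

A_x = 0, A_y = 791.4 N, M_A = 264600 N·mm

Resultant of the distributed load: 0.3 × 138 = 41.4 N at 139 mm from A.
ΣF_x = 0: A_x = 0.
ΣF_y = 0: A_y − 750 − 0.3·138 = 0 → A_y = 791.4 N.
ΣM about A: M_A − 750·89 − (0.3·138)·139 − 192050 = 0 → M_A = 264600 N·mm.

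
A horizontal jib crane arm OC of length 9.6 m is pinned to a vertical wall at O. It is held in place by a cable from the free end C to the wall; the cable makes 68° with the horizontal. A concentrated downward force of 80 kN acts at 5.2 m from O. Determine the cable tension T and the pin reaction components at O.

T = 46.74 kN, O_x = 17.51 kN, O_y = 36.67 kN

ΣM about O: T·sin68°·9.6 − 80·5.2 = 0 → T = 416/(9.6·0.927184) = 46.7365 ≈ 46.74 kN.
ΣF_x = 0: O_x − T·cos68° = 0 → O_x = 46.7365 × 0.374607 = 17.51 kN.
ΣF_y = 0: O_y + T·sin68° − 80 = 0 → O_y = 80 − 46.7365 × 0.927184 = 36.67 kN.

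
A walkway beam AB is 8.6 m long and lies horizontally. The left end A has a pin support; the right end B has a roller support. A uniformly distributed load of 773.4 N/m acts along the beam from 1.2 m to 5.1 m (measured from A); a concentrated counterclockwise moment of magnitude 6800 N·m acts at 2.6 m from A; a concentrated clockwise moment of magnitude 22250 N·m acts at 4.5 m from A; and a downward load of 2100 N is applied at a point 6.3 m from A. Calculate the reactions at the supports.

Resultant of the distributed load: 773.4 × 3.9 = 3016.26 N at 3.15 m from A.
Taking moments about A: B_y·8.6 − (773.4·3.9)·3.15 + 6800 − 22250 − 2100·6.3 = 0 → B_y = 38181.219/8.6 = 4439.68 ≈ 4440 N.
ΣF_y = 0: A_y + 4439.68 − 773.4·3.9 − 2100 = 0 → A_y = 676.6 N.
ΣF_x = 0: no horizontal applied forces, so A_x = 0.

A_x = 0, A_y = 676.6 N, B_y = 4440 N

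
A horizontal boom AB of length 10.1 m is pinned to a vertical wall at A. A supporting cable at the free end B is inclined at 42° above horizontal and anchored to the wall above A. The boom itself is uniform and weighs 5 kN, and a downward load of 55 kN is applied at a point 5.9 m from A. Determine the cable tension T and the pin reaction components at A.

T = 51.75 kN, A_x = 38.46 kN, A_y = 25.37 kN

ΣM about A: T·sin42°·10.1 − 5·5.05 − 55·5.9 = 0 → T = 349.75/(10.1·0.669131) = 51.7518 ≈ 51.75 kN.
ΣF_x = 0: A_x − T·cos42° = 0 → A_x = 51.7518 × 0.743145 = 38.46 kN.
ΣF_y = 0: A_y + T·sin42° − 5 − 55 = 0 → A_y = 60 − 51.7518 × 0.669131 = 25.37 kN.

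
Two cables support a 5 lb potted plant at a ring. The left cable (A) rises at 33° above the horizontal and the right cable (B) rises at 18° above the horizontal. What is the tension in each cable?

ΣF_x = 0: −T_A·cos33° + T_B·cos18° = 0 → T_B = 0.88183·T_A.
ΣF_y = 0: T_A·sin33° + T_B·sin18° = 5.
Substitute: T_A·(0.544639 + 0.88183·0.309017) = 5 → T_A = 6.11891 ≈ 6.119 lb.
Then T_B = 0.88183 × 6.11891 = 5.396 lb.

T_A = 6.119 lb, T_B = 5.396 lb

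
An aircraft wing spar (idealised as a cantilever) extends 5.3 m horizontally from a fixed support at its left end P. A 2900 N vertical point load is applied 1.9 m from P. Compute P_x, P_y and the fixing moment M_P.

ΣF_x = 0: P_x = 0.
ΣF_y = 0: P_y − 2900 = 0 → P_y = 2900 N.
ΣM about P: M_P − 2900·1.9 = 0 → M_P = 5510 N·m.

P_x = 0, P_y = 2900 N, M_P = 5510 N·m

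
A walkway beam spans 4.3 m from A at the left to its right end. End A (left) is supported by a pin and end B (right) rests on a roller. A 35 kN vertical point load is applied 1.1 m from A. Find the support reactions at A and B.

Moments about A: B_y·4.3 − 35·1.1 = 0 → B_y = 38.5/4.3 = 8.95349 ≈ 8.953 kN.
ΣF_y = 0: A_y + 8.95349 − 35 = 0 → A_y = 26.05 kN.
ΣF_x = 0: no horizontal applied forces, so A_x = 0.

A_x = 0, A_y = 26.05 kN, B_y = 8.953 kN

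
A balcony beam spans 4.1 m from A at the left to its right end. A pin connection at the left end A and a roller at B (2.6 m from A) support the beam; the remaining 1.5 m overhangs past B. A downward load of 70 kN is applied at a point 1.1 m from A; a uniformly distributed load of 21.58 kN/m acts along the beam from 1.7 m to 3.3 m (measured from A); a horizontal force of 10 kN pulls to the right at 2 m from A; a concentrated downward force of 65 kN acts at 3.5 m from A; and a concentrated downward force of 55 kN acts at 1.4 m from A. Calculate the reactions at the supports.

Resultant of the distributed load: 21.58 × 1.6 = 34.528 kN at 2.5 m from A.
Moments about A: B_y·2.6 − 70·1.1 − (21.58·1.6)·2.5 − 65·3.5 − 55·1.4 = 0 → B_y = 467.82/2.6 = 179.931 ≈ 179.9 kN.
ΣF_y = 0: A_y + 179.931 − 70 − 21.58·1.6 − 65 − 55 = 0 → A_y = 44.60 kN.
ΣF_x = 0: A_x + 10 = 0 → A_x = -10.00 kN.

A_x = -10.00 kN, A_y = 44.60 kN, B_y = 179.9 kN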